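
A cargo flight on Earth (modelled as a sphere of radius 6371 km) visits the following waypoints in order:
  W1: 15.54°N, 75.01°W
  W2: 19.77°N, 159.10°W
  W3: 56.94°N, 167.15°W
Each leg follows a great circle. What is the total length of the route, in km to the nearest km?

Leg W1→W2: central angle 1.3858 rad, distance 8828.7 km.
Leg W2→W3: central angle 0.6571 rad, distance 4186.2 km.
Total: 8828.7 + 4186.2 ≈ 13015 km.

13015 km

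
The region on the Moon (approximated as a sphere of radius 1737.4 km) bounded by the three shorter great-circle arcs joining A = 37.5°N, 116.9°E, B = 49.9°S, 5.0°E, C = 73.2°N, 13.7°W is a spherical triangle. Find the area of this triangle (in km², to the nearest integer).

7423231 km²

Side lengths (central angles): a = 2.1603, b = 1.1224, c = 2.2866 rad; semiperimeter s = 2.7846.
By l'Huilier's theorem, tan(E/4) = √[tan(s/2) tan((s−a)/2) tan((s−b)/2) tan((s−c)/2)], giving spherical excess E = 2.4592 rad.
Area = E·R² = 2.4592 × (1737.4)² ≈ 7423231 km².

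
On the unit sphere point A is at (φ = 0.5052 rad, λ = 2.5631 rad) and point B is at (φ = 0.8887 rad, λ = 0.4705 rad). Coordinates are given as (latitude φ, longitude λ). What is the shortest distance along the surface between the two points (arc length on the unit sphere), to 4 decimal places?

Let φ₁ = 0.5052 rad, φ₂ = 0.8887 rad, and Δλ = -2.0926 rad.
Haversine: a = sin²(Δφ/2) + cos φ₁ cos φ₂ sin²(Δλ/2) = 0.0363 + (0.8751)(0.6304)(0.7492) = 0.44964.
Central angle c = 2·arcsin(√a) = 1.46991 rad.
On the unit sphere the arc length equals the central angle: 1.4699.

1.4699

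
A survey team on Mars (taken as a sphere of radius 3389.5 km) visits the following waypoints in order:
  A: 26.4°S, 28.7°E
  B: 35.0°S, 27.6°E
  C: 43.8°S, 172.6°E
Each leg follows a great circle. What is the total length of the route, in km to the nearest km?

6132 km

Leg A→B: central angle 0.1510 rad, distance 511.8 km.
Leg B→C: central angle 1.6582 rad, distance 5620.5 km.
Total: 511.8 + 5620.5 ≈ 6132 km.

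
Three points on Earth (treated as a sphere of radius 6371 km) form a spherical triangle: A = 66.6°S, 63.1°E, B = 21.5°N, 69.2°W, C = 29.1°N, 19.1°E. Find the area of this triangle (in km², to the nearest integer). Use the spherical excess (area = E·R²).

87815239 km²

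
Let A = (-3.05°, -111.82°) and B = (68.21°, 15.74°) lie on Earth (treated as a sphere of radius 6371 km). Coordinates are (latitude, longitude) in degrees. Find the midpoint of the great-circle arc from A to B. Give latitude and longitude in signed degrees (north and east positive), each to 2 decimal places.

46.65°, -90.96°

The central angle between A and B is δ = 1.8498 rad.
With f = 0.5, the slerp weights are sin((1−f)δ)/sin δ = 0.8307 and sin(fδ)/sin δ = 0.8307.
Weighted sum of the unit vectors: (0.8307)·(-0.3712,-0.9270,-0.0532) + (0.8307)·(0.3573,0.1007,0.9286) = (-0.0115, -0.6864, 0.7271).
Converting back: φ = atan2(z, √(x²+y²)) = 46.65°, λ = atan2(y, x) = -90.96°.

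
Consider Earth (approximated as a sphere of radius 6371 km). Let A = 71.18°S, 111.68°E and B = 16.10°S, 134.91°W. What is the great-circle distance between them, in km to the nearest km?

9117 km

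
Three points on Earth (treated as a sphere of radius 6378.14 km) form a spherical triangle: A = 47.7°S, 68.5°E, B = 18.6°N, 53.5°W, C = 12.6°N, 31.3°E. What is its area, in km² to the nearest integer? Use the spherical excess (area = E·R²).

Side lengths (central angles): a = 1.4168, b = 1.2006, c = 2.1821 rad; semiperimeter s = 2.3997.
By l'Huilier's theorem, tan(E/4) = √[tan(s/2) tan((s−a)/2) tan((s−b)/2) tan((s−c)/2)], giving spherical excess E = 1.2409 rad.
Area = E·R² = 1.2409 × (6378.14)² ≈ 50480641 km².

50480641 km²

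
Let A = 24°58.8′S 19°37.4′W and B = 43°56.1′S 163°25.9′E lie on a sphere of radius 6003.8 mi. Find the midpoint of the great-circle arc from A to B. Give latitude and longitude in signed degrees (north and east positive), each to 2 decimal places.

Central angle δ = 1.9378 rad. Interpolating on the sphere with fraction f = 0.5:
P = [sin((1−f)δ)·A + sin(fδ)·B] / sin δ = 0.8831·A + 0.8831·B in Cartesian coordinates,
giving P = (0.1445, -0.0875, -0.9856), i.e. latitude -80.28°, longitude -31.20°.

-80.28°, -31.20°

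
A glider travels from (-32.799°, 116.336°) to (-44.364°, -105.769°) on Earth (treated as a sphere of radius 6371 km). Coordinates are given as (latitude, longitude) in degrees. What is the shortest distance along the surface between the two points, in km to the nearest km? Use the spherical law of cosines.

10435 km

Let φ₁ = -0.5725 rad, φ₂ = -0.7743 rad, and Δλ = 2.4067 rad.
cos c = sin φ₁ sin φ₂ + cos φ₁ cos φ₂ cos Δλ = (-0.5417)(-0.6992) + (0.8406)(0.7149)(-0.7419) = -0.06709,
so c = arccos(-0.06709) = 1.63793 rad.
Distance = R·c = 6371 × 1.6379 ≈ 10435 km.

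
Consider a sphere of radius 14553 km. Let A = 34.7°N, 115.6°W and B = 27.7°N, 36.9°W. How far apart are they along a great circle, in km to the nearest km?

16756 km

Let φ₁ = 0.6056 rad, φ₂ = 0.4835 rad, and Δλ = 1.3736 rad.
cos c = sin φ₁ sin φ₂ + cos φ₁ cos φ₂ cos Δλ = (0.5693)(0.4648) + (0.8221)(0.8854)(0.1959) = 0.40726,
so c = arccos(0.40726) = 1.15135 rad.
Distance = R·c = 14553 × 1.1513 ≈ 16756 km.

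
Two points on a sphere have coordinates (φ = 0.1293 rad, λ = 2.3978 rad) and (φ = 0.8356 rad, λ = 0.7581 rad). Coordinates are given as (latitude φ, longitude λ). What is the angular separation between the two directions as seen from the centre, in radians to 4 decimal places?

1.5209 rad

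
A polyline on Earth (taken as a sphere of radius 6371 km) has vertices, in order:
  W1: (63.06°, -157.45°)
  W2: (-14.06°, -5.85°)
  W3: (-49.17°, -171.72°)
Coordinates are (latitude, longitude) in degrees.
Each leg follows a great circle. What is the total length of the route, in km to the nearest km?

Leg W1→W2: central angle 2.2183 rad, distance 14132.5 km.
Leg W2→W3: central angle 2.0166 rad, distance 12848.0 km.
Total: 14132.5 + 12848.0 ≈ 26981 km.

26981 km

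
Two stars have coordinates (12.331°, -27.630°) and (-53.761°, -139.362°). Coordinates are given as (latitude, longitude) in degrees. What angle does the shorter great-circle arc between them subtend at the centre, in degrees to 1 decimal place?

In radians: φ₁ = 0.2152, φ₂ = -0.9383, Δλ = -111.732° = -1.9501 rad.
cos c = sin φ₁ sin φ₂ + cos φ₁ cos φ₂ cos Δλ = (0.2136)(-0.8066) + (0.9769)(0.5912)(-0.3703) = -0.38608,
so c = arccos(-0.38608) = 1.96718 rad.
So the angular separation is 112.7°.

112.7°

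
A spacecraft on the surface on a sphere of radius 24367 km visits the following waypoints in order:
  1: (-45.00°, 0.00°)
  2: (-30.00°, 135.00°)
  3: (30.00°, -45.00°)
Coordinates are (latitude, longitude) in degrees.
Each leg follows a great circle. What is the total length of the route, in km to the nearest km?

116765 km

Leg 1→2: central angle 1.6503 rad, distance 40213.8 km.
Leg 2→3: central angle 3.1416 rad, distance 76551.2 km.
Total: 40213.8 + 76551.2 ≈ 116765 km.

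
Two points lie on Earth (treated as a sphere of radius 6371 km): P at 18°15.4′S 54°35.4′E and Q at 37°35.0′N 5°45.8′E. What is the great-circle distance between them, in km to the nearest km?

In radians: φ₁ = -0.3186, φ₂ = 0.6560, Δλ = -48.827° = -0.8522 rad.
cos c = sin φ₁ sin φ₂ + cos φ₁ cos φ₂ cos Δλ = (-0.3133)(0.6099) + (0.9497)(0.7925)(0.6583) = 0.30438,
so c = arccos(0.30438) = 1.26151 rad.
Distance = R·c = 6371 × 1.2615 ≈ 8037 km.

8037 km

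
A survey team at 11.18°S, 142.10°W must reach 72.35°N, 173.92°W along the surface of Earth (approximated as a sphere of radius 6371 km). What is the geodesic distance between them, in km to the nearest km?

9574 km

In radians: φ₁ = -0.1951, φ₂ = 1.2627, Δλ = -31.820° = -0.5554 rad.
cos c = sin φ₁ sin φ₂ + cos φ₁ cos φ₂ cos Δλ = (-0.1939)(0.9529) + (0.9810)(0.3032)(0.8497) = 0.06798,
so c = arccos(0.06798) = 1.50276 rad.
Distance = R·c = 6371 × 1.5028 ≈ 9574 km.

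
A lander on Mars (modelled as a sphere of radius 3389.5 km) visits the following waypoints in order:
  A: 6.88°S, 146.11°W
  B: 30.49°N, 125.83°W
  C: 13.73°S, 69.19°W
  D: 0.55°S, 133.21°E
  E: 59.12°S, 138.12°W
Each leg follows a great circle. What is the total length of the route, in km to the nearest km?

Leg A→B: central angle 0.7352 rad, distance 2491.9 km.
Leg B→C: central angle 1.2240 rad, distance 4148.7 km.
Leg C→D: central angle 2.6810 rad, distance 9087.4 km.
Leg D→E: central angle 1.5506 rad, distance 5255.9 km.
Total: 2491.9 + 4148.7 + 9087.4 + 5255.9 ≈ 20984 km.

20984 km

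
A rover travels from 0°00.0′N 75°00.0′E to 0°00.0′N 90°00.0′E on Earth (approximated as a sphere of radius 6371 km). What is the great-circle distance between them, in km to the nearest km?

1668 km

In radians: φ₁ = 0.0000, φ₂ = 0.0000, Δλ = 15.000° = 0.2618 rad.
cos c = sin φ₁ sin φ₂ + cos φ₁ cos φ₂ cos Δλ = (0.0000)(0.0000) + (1.0000)(1.0000)(0.9659) = 0.96593,
so c = arccos(0.96593) = 0.26180 rad.
Distance = R·c = 6371 × 0.2618 ≈ 1668 km.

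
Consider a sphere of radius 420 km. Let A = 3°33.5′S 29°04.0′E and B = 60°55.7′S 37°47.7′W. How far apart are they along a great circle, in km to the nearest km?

With latitudes φ₁ = -3.558°, φ₂ = -60.928° and longitude difference Δλ = -66.862°:
Haversine: a = sin²(Δφ/2) + cos φ₁ cos φ₂ sin²(Δλ/2) = 0.2304 + (0.9981)(0.4859)(0.3035) = 0.37759.
Central angle c = 2·arcsin(√a) = 1.32347 rad.
Distance = R·c = 420 × 1.3235 ≈ 556 km.

556 km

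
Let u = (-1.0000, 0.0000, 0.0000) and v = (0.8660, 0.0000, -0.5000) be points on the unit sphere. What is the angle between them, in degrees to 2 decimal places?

150.00°

u·v = -0.8660; |u| = 1.0000, |v| = 1.0000.
cos θ = (u·v)/(|u||v|) = -0.8660, so θ = 150.00°.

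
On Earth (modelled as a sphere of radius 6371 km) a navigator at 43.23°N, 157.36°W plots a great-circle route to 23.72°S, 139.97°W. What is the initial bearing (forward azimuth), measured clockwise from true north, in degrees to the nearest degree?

163°

Δλ = 17.390° = 0.3035 rad.
y = sin Δλ · cos φ₂ = (0.2989)(0.9155) = 0.2736
x = cos φ₁ sin φ₂ − sin φ₁ cos φ₂ cos Δλ = (0.7286)(-0.4023) − (0.6849)(0.9155)(0.9543) = -0.8915
θ = atan2(y, x) = 162.94°, so the bearing is 163°.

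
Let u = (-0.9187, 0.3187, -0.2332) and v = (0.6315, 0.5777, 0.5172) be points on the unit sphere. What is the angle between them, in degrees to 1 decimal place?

121.1°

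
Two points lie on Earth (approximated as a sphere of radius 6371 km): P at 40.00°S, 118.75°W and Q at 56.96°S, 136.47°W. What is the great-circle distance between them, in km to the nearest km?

2279 km

With latitudes φ₁ = -40.000°, φ₂ = -56.960° and longitude difference Δλ = -17.720°:
cos c = sin φ₁ sin φ₂ + cos φ₁ cos φ₂ cos Δλ = (-0.6428)(-0.8383) + (0.7660)(0.5452)(0.9526) = 0.93669,
so c = arccos(0.93669) = 0.35773 rad.
Distance = R·c = 6371 × 0.3577 ≈ 2279 km.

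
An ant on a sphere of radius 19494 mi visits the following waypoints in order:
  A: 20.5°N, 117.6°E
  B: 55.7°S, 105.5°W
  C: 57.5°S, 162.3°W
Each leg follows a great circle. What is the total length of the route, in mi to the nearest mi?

Leg A→B: central angle 2.3114 rad, distance 45057.9 mi.
Leg B→C: central angle 0.5306 rad, distance 10343.0 mi.
Total: 45057.9 + 10343.0 ≈ 55401 mi.

55401 mi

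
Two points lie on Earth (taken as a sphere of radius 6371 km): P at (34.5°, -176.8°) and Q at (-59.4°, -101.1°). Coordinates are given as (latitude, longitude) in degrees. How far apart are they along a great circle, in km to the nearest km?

12518 km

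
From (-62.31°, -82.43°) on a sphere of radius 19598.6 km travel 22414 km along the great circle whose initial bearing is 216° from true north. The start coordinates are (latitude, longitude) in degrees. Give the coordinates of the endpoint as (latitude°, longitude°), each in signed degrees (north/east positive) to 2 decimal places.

Angular distance δ = d/R = 22414/19598.6 = 1.14365 rad; initial bearing θ = 3.7699 rad.
sin φ₂ = sin φ₁ cos δ + cos φ₁ sin δ cos θ = (-0.8855)(0.4143) + (0.4647)(0.9102)(-0.8090) = -0.7090, so φ₂ = -45.15°.
Δλ = atan2(sin θ sin δ cos φ₁, cos δ − sin φ₁ sin φ₂) = atan2(-0.2486, -0.2135) = -130.660°.
λ₂ = -82.430° − 130.660° = -213.09° → 146.91° after wrapping to (−180°, 180°].

-45.15°, 146.91°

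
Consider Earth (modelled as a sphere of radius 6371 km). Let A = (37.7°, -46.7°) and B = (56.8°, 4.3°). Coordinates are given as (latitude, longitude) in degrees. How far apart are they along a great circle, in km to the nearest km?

4263 km

In radians: φ₁ = 0.6580, φ₂ = 0.9913, Δλ = 51.000° = 0.8901 rad.
Haversine: a = sin²(Δφ/2) + cos φ₁ cos φ₂ sin²(Δλ/2) = 0.0275 + (0.7912)(0.5476)(0.1853) = 0.10782.
Central angle c = 2·arcsin(√a) = 0.66914 rad.
Distance = R·c = 6371 × 0.6691 ≈ 4263 km.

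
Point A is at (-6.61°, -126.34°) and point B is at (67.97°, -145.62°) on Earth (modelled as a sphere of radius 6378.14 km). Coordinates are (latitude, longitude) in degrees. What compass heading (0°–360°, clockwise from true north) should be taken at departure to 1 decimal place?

352.7°

Δλ = -19.280° = -0.3365 rad.
y = sin Δλ · cos φ₂ = (-0.3302)(0.3751) = -0.1238
x = cos φ₁ sin φ₂ − sin φ₁ cos φ₂ cos Δλ = (0.9934)(0.9270) − (-0.1151)(0.3751)(0.9439) = 0.9616
θ = atan2(y, x) = -7.34°; adding 360° gives 352.7°.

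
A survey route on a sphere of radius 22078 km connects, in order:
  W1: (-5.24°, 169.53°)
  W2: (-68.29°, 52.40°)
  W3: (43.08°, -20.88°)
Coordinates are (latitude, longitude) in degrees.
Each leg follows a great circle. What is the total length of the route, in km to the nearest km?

Leg W1→W2: central angle 1.6540 rad, distance 36517.5 km.
Leg W2→W3: central angle 2.1614 rad, distance 47718.8 km.
Total: 36517.5 + 47718.8 ≈ 84236 km.

84236 km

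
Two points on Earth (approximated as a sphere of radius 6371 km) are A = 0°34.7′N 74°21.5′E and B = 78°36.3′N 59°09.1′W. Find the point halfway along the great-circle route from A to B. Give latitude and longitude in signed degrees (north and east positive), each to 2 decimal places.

The central angle between A and B is δ = 1.6973 rad.
With f = 0.5, the slerp weights are sin((1−f)δ)/sin δ = 0.7564 and sin(fδ)/sin δ = 0.7564.
Weighted sum of the unit vectors: (0.7564)·(0.2696,0.9629,0.0101) + (0.7564)·(0.1013,-0.1696,0.9803) = (0.2806, 0.6001, 0.7491).
Converting back: φ = atan2(z, √(x²+y²)) = 48.52°, λ = atan2(y, x) = 64.94°.

48.52°, 64.94°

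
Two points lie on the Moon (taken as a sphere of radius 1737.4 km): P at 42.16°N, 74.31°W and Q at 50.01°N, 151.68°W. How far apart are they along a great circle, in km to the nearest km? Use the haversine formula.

1571 km

With latitudes φ₁ = 42.160°, φ₂ = 50.010° and longitude difference Δλ = -77.370°:
Haversine: a = sin²(Δφ/2) + cos φ₁ cos φ₂ sin²(Δλ/2) = 0.0047 + (0.7413)(0.6427)(0.3907) = 0.19080.
Central angle c = 2·arcsin(√a) = 0.90408 rad.
Distance = R·c = 1737.4 × 0.9041 ≈ 1571 km.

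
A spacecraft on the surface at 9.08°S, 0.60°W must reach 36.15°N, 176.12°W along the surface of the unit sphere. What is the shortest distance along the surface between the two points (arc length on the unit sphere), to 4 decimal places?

2.6638

With latitudes φ₁ = -9.080°, φ₂ = 36.150° and longitude difference Δλ = -175.520°:
cos c = sin φ₁ sin φ₂ + cos φ₁ cos φ₂ cos Δλ = (-0.1578)(0.5899) + (0.9875)(0.8075)(-0.9969) = -0.88802,
so c = arccos(-0.88802) = 2.66381 rad.
On the unit sphere the arc length equals the central angle: 2.6638.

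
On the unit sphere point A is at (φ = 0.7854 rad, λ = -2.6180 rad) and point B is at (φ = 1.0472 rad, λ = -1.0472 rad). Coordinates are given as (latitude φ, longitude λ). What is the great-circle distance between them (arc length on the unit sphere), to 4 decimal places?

0.9117

In radians: φ₁ = 0.7854, φ₂ = 1.0472, Δλ = 90.000° = 1.5708 rad.
Haversine: a = sin²(Δφ/2) + cos φ₁ cos φ₂ sin²(Δλ/2) = 0.0170 + (0.7071)(0.5000)(0.5000) = 0.19381.
Central angle c = 2·arcsin(√a) = 0.91174 rad.
On the unit sphere the arc length equals the central angle: 0.9117.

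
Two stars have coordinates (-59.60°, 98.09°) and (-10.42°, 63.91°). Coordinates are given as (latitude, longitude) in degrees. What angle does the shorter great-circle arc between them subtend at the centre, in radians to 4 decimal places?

In radians: φ₁ = -1.0402, φ₂ = -0.1819, Δλ = -34.180° = -0.5966 rad.
Haversine: a = sin²(Δφ/2) + cos φ₁ cos φ₂ sin²(Δλ/2) = 0.1732 + (0.5060)(0.9835)(0.0864) = 0.21614.
Central angle c = 2·arcsin(√a) = 0.96706 rad.
So the angular separation is 0.9671 rad.

0.9671 rad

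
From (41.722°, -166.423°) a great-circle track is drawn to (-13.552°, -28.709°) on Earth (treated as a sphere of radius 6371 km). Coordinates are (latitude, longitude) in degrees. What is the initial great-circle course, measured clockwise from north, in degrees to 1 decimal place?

65.1°

Δλ = 137.714° = 2.4036 rad.
y = sin Δλ · cos φ₂ = (0.6728)(0.9722) = 0.6541
x = cos φ₁ sin φ₂ − sin φ₁ cos φ₂ cos Δλ = (0.7464)(-0.2343) − (0.6655)(0.9722)(-0.7398) = 0.3037
θ = atan2(y, x) = 65.09°, so the bearing is 65.1°.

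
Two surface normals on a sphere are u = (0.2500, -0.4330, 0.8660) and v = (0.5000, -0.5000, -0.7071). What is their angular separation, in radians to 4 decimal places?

1.8451 rad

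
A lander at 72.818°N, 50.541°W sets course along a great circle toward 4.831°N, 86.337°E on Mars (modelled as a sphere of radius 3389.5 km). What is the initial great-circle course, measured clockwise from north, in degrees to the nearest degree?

43°

With φ₁ = 1.2709, φ₂ = 0.0843, Δλ = 2.3890 rad, the forward-azimuth formula gives
θ = atan2( sin Δλ cos φ₂ , cos φ₁ sin φ₂ − sin φ₁ cos φ₂ cos Δλ ) = atan2(0.6811, 0.7197) = 43.42°.
So the initial bearing is 43°.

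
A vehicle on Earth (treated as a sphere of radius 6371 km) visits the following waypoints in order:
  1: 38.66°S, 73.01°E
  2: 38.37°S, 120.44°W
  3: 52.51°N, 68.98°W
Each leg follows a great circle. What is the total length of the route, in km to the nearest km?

Leg 1→2: central angle 1.7800 rad, distance 11340.2 km.
Leg 2→3: central angle 1.7673 rad, distance 11259.3 km.
Total: 11340.2 + 11259.3 ≈ 22600 km.

22600 km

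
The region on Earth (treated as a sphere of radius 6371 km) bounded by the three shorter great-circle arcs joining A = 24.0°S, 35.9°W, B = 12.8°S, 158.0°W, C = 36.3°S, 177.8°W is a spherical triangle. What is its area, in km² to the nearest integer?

30578313 km²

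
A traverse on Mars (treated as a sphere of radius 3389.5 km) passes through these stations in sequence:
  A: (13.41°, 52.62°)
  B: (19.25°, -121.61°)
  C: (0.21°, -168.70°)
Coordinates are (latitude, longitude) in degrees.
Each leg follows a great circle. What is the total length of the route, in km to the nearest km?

11640 km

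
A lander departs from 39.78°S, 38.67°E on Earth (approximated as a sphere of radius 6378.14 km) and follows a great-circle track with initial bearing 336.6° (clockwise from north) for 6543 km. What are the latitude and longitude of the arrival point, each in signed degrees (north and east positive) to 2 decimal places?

Angular distance δ = d/R = 6543/6378.14 = 1.02585 rad; initial bearing θ = 5.8748 rad.
sin φ₂ = sin φ₁ cos δ + cos φ₁ sin δ cos θ = (-0.6398)(0.5184) + (0.7685)(0.8552)(0.9178) = 0.2715, so φ₂ = 15.75°.
Δλ = atan2(sin θ sin δ cos φ₁, cos δ − sin φ₁ sin φ₂) = atan2(-0.2610, 0.6921) = -20.663°.
λ₂ = 38.670° − 20.663° = 18.01°.

15.75°, 18.01°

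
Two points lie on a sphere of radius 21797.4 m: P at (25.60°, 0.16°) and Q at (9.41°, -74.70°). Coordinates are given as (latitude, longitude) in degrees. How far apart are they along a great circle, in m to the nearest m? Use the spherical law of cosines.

With latitudes φ₁ = 25.600°, φ₂ = 9.410° and longitude difference Δλ = -74.860°:
cos c = sin φ₁ sin φ₂ + cos φ₁ cos φ₂ cos Δλ = (0.4321)(0.1635) + (0.9018)(0.9865)(0.2612) = 0.30301,
so c = arccos(0.30301) = 1.26294 rad.
Distance = R·c = 21797.4 × 1.2629 ≈ 27529 m.

27529 m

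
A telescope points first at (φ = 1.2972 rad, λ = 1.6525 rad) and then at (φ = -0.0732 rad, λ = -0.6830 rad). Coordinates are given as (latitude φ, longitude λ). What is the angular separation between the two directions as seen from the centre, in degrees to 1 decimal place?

104.9°

Let φ₁ = 1.2972 rad, φ₂ = -0.0732 rad, and Δλ = -2.3355 rad.
cos c = sin φ₁ sin φ₂ + cos φ₁ cos φ₂ cos Δλ = (0.9628)(-0.0731) + (0.2702)(0.9973)(-0.6923) = -0.25698,
so c = arccos(-0.25698) = 1.83069 rad.
So the angular separation is 104.9°.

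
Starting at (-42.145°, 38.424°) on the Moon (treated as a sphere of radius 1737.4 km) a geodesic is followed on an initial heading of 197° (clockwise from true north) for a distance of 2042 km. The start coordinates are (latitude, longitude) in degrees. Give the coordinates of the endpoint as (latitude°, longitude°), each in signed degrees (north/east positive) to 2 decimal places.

Angular distance δ = d/R = 2042/1737.4 = 1.17532 rad; initial bearing θ = 3.4383 rad.
sin φ₂ = sin φ₁ cos δ + cos φ₁ sin δ cos θ = (-0.6710)(0.3852) + (0.7414)(0.9228)(-0.9563) = -0.9128, so φ₂ = -65.90°.
Δλ = atan2(sin θ sin δ cos φ₁, cos δ − sin φ₁ sin φ₂) = atan2(-0.2000, -0.2273) = -138.645°.
λ₂ = 38.424° − 138.645° = -100.22°.

-65.90°, -100.22°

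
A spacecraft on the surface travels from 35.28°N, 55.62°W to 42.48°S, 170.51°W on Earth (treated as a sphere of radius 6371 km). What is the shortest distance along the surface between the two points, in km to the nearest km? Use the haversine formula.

14461 km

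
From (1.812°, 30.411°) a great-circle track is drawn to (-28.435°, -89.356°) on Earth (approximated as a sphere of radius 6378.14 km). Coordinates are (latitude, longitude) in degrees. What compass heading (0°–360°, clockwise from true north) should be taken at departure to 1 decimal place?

Δλ = -119.767° = -2.0903 rad.
y = sin Δλ · cos φ₂ = (-0.8681)(0.8794) = -0.7633
x = cos φ₁ sin φ₂ − sin φ₁ cos φ₂ cos Δλ = (0.9995)(-0.4762) − (0.0316)(0.8794)(-0.4965) = -0.4621
θ = atan2(y, x) = -121.19°; adding 360° gives 238.8°.

238.8°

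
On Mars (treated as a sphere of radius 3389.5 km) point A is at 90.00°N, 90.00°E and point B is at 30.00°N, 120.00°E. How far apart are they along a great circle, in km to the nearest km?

In radians: φ₁ = 1.5708, φ₂ = 0.5236, Δλ = 30.000° = 0.5236 rad.
Haversine: a = sin²(Δφ/2) + cos φ₁ cos φ₂ sin²(Δλ/2) = 0.2500 + (0.0000)(0.8660)(0.0670) = 0.25000.
Central angle c = 2·arcsin(√a) = 1.04720 rad.
Distance = R·c = 3389.5 × 1.0472 ≈ 3549 km.

3549 km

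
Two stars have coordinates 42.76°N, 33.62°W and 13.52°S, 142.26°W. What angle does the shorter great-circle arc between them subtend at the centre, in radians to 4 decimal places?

1.9680 rad

With latitudes φ₁ = 42.760°, φ₂ = -13.520° and longitude difference Δλ = -108.640°:
cos c = sin φ₁ sin φ₂ + cos φ₁ cos φ₂ cos Δλ = (0.6789)(-0.2338) + (0.7342)(0.9723)(-0.3196) = -0.38689,
so c = arccos(-0.38689) = 1.96805 rad.
So the angular separation is 1.9680 rad.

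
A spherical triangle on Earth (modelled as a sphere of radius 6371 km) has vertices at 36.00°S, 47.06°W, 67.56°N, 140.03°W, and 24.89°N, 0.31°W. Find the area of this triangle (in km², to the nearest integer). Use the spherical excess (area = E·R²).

60382956 km²

Side lengths (central angles): a = 1.4456, b = 1.3125, c = 2.1643 rad; semiperimeter s = 2.4612.
By l'Huilier's theorem, tan(E/4) = √[tan(s/2) tan((s−a)/2) tan((s−b)/2) tan((s−c)/2)], giving spherical excess E = 1.4876 rad.
Area = E·R² = 1.4876 × (6371)² ≈ 60382956 km².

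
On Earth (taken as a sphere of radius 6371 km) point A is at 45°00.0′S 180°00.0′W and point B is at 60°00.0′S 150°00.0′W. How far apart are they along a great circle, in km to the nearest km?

With latitudes φ₁ = -45.000°, φ₂ = -60.000° and longitude difference Δλ = 30.000°:
cos c = sin φ₁ sin φ₂ + cos φ₁ cos φ₂ cos Δλ = (-0.7071)(-0.8660) + (0.7071)(0.5000)(0.8660) = 0.91856,
so c = arccos(0.91856) = 0.40638 rad.
Distance = R·c = 6371 × 0.4064 ≈ 2589 km.

2589 km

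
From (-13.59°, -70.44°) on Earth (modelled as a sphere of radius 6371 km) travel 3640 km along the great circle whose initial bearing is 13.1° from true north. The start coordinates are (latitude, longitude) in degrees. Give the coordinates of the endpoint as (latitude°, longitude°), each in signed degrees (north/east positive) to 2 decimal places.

18.32°, -63.02°

Angular distance δ = d/R = 3640/6371 = 0.57134 rad; initial bearing θ = 0.2286 rad.
sin φ₂ = sin φ₁ cos δ + cos φ₁ sin δ cos θ = (-0.2350)(0.8412) + (0.9720)(0.5408)(0.9740) = 0.3143, so φ₂ = 18.32°.
Δλ = atan2(sin θ sin δ cos φ₁, cos δ − sin φ₁ sin φ₂) = atan2(0.1191, 0.9150) = 7.418°.
λ₂ = -70.440° + 7.418° = -63.02°.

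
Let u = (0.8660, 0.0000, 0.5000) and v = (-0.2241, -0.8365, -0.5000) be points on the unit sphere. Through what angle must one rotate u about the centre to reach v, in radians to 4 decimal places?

u·v = -0.4441; |u| = 1.0000, |v| = 1.0000.
cos θ = (u·v)/(|u||v|) = -0.4441, so θ = 2.0310 rad.

2.0310 rad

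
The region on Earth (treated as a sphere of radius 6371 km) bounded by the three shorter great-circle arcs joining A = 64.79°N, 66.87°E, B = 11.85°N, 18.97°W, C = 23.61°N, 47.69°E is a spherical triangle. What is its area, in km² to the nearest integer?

20163686 km²

Side lengths (central angles): a = 1.1179, b = 0.7510, c = 1.3530 rad; semiperimeter s = 1.6110.
By l'Huilier's theorem, tan(E/4) = √[tan(s/2) tan((s−a)/2) tan((s−b)/2) tan((s−c)/2)], giving spherical excess E = 0.4968 rad.
Area = E·R² = 0.4968 × (6371)² ≈ 20163686 km².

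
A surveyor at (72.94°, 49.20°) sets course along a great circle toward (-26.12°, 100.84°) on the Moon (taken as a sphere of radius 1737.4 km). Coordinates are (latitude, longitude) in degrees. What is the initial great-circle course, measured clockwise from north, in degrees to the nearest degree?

With φ₁ = 1.2730, φ₂ = -0.4559, Δλ = 0.9013 rad, the forward-azimuth formula gives
θ = atan2( sin Δλ cos φ₂ , cos φ₁ sin φ₂ − sin φ₁ cos φ₂ cos Δλ ) = atan2(0.7040, -0.6619) = 133.23°.
So the initial bearing is 133°.

133°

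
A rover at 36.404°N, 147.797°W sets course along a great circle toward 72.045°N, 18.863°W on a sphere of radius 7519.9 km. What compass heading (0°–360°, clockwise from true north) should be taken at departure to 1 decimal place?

With φ₁ = 0.6354, φ₂ = 1.2574, Δλ = 2.2503 rad, the forward-azimuth formula gives
θ = atan2( sin Δλ cos φ₂ , cos φ₁ sin φ₂ − sin φ₁ cos φ₂ cos Δλ ) = atan2(0.2398, 0.8806) = 15.23°.
So the initial bearing is 15.2°.

15.2°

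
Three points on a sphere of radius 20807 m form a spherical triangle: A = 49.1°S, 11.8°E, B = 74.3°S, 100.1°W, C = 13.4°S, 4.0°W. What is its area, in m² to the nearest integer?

106417780 m²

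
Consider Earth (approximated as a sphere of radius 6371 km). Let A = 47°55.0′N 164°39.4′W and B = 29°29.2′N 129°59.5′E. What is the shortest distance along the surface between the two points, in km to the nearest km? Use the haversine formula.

In radians: φ₁ = 0.8363, φ₂ = 0.5146, Δλ = -65.352° = -1.1406 rad.
Haversine: a = sin²(Δφ/2) + cos φ₁ cos φ₂ sin²(Δλ/2) = 0.0256 + (0.6702)(0.8705)(0.2915) = 0.19569.
Central angle c = 2·arcsin(√a) = 0.91648 rad.
Distance = R·c = 6371 × 0.9165 ≈ 5839 km.

5839 km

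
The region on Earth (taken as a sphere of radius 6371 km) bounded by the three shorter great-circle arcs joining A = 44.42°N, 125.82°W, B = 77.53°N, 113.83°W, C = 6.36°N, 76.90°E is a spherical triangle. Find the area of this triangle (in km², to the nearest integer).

16861378 km²

Side lengths (central angles): a = 1.6737, b = 2.1861, c = 0.5840 rad; semiperimeter s = 2.2219.
By l'Huilier's theorem, tan(E/4) = √[tan(s/2) tan((s−a)/2) tan((s−b)/2) tan((s−c)/2)], giving spherical excess E = 0.4154 rad.
Area = E·R² = 0.4154 × (6371)² ≈ 16861378 km².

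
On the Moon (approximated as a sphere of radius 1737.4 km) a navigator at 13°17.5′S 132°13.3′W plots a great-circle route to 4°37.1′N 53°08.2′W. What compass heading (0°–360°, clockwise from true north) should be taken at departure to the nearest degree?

Δλ = 79.085° = 1.3803 rad.
y = sin Δλ · cos φ₂ = (0.9819)(0.9968) = 0.9787
x = cos φ₁ sin φ₂ − sin φ₁ cos φ₂ cos Δλ = (0.9732)(0.0805) − (-0.2299)(0.9968)(0.1894) = 0.1218
θ = atan2(y, x) = 82.91°, so the bearing is 83°.

83°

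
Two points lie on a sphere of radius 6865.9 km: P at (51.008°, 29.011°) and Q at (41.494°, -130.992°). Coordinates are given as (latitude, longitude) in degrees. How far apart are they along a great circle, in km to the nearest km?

10290 km

In radians: φ₁ = 0.8903, φ₂ = 0.7242, Δλ = -160.003° = -2.7926 rad.
Haversine: a = sin²(Δφ/2) + cos φ₁ cos φ₂ sin²(Δλ/2) = 0.0069 + (0.6292)(0.7490)(0.9699) = 0.46397.
Central angle c = 2·arcsin(√a) = 1.49867 rad.
Distance = R·c = 6865.9 × 1.4987 ≈ 10290 km.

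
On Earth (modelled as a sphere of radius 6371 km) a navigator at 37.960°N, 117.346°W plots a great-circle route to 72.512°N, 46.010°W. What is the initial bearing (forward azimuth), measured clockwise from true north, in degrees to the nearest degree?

With φ₁ = 0.6625, φ₂ = 1.2656, Δλ = 1.2450 rad, the forward-azimuth formula gives
θ = atan2( sin Δλ cos φ₂ , cos φ₁ sin φ₂ − sin φ₁ cos φ₂ cos Δλ ) = atan2(0.2847, 0.6928) = 22.34°.
So the initial bearing is 22°.

22°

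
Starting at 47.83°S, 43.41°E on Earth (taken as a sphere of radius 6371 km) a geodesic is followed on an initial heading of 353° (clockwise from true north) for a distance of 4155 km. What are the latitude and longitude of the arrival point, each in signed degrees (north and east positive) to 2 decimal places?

-10.64°, 39.09°

Angular distance δ = d/R = 4155/6371 = 0.65217 rad; initial bearing θ = 6.1610 rad.
sin φ₂ = sin φ₁ cos δ + cos φ₁ sin δ cos θ = (-0.7412)(0.7948) + (0.6713)(0.6069)(0.9925) = -0.1846, so φ₂ = -10.64°.
Δλ = atan2(sin θ sin δ cos φ₁, cos δ − sin φ₁ sin φ₂) = atan2(-0.0497, 0.6579) = -4.316°.
λ₂ = 43.410° − 4.316° = 39.09°.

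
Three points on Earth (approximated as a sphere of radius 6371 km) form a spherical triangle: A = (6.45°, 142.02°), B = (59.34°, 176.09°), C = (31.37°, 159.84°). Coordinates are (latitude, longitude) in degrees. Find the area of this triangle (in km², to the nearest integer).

2230168 km²

Side lengths (central angles): a = 0.5241, b = 0.5233, c = 1.0282 rad; semiperimeter s = 1.0378.
By l'Huilier's theorem, tan(E/4) = √[tan(s/2) tan((s−a)/2) tan((s−b)/2) tan((s−c)/2)], giving spherical excess E = 0.0549 rad.
Area = E·R² = 0.0549 × (6371)² ≈ 2230168 km².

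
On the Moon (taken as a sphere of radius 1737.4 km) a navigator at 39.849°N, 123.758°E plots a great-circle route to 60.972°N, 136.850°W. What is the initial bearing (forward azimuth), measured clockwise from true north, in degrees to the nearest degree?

34°

Δλ = 99.392° = 1.7347 rad.
y = sin Δλ · cos φ₂ = (0.9866)(0.4852) = 0.4787
x = cos φ₁ sin φ₂ − sin φ₁ cos φ₂ cos Δλ = (0.7677)(0.8744) − (0.6408)(0.4852)(-0.1632) = 0.7220
θ = atan2(y, x) = 33.55°, so the bearing is 34°.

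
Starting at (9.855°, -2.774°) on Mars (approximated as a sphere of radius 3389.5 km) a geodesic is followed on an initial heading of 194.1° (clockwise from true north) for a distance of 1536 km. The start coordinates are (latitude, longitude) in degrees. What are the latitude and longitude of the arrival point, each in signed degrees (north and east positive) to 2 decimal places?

Angular distance δ = d/R = 1536/3389.5 = 0.45316 rad; initial bearing θ = 3.3877 rad.
sin φ₂ = sin φ₁ cos δ + cos φ₁ sin δ cos θ = (0.1712)(0.8991) + (0.9852)(0.4378)(-0.9699) = -0.2645, so φ₂ = -15.34°.
Δλ = atan2(sin θ sin δ cos φ₁, cos δ − sin φ₁ sin φ₂) = atan2(-0.1051, 0.9443) = -6.350°.
λ₂ = -2.774° − 6.350° = -9.12°.

-15.34°, -9.12°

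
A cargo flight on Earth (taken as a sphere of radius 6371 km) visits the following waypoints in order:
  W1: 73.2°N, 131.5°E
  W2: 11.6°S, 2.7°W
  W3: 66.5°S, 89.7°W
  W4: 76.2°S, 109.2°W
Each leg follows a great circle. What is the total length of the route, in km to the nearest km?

Leg W1→W2: central angle 1.9713 rad, distance 12559.2 km.
Leg W2→W3: central angle 1.3645 rad, distance 8693.2 km.
Leg W3→W4: central angle 0.1991 rad, distance 1268.4 km.
Total: 12559.2 + 8693.2 + 1268.4 ≈ 22521 km.

22521 km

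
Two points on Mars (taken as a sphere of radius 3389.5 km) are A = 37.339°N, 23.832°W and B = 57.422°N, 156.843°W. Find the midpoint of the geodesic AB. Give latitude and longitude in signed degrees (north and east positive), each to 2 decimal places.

The central angle between A and B is δ = 1.3499 rad.
With f = 0.5, the slerp weights are sin((1−f)δ)/sin δ = 0.6404 and sin(fδ)/sin δ = 0.6404.
Weighted sum of the unit vectors: (0.6404)·(0.7273,-0.3212,0.6065) + (0.6404)·(-0.4951,-0.2117,0.8427) = (0.1487, -0.3413, 0.9281).
Converting back: φ = atan2(z, √(x²+y²)) = 68.14°, λ = atan2(y, x) = -66.46°.

68.14°, -66.46°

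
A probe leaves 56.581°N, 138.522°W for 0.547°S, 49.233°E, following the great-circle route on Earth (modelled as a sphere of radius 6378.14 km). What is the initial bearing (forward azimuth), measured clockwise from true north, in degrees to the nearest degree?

Δλ = -172.245° = -3.0062 rad.
y = sin Δλ · cos φ₂ = (-0.1349)(1.0000) = -0.1349
x = cos φ₁ sin φ₂ − sin φ₁ cos φ₂ cos Δλ = (0.5508)(-0.0095) − (0.8347)(1.0000)(-0.9909) = 0.8217
θ = atan2(y, x) = -9.32°; adding 360° gives 351°.

351°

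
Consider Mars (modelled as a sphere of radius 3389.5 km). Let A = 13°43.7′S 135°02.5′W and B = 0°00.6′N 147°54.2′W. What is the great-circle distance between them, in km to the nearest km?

1108 km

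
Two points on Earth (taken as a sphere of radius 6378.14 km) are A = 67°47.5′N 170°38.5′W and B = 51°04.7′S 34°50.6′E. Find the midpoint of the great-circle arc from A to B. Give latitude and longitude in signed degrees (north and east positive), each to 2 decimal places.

24.13°, 64.38°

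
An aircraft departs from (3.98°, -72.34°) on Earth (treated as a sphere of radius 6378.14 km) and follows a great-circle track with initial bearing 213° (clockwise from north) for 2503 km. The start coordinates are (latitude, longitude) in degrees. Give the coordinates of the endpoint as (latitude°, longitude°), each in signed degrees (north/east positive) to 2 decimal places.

Angular distance δ = d/R = 2503/6378.14 = 0.39243 rad; initial bearing θ = 3.7176 rad.
sin φ₂ = sin φ₁ cos δ + cos φ₁ sin δ cos θ = (0.0694)(0.9240) + (0.9976)(0.3824)(-0.8387) = -0.2558, so φ₂ = -14.82°.
Δλ = atan2(sin θ sin δ cos φ₁, cos δ − sin φ₁ sin φ₂) = atan2(-0.2078, 0.9417) = -12.443°.
λ₂ = -72.340° − 12.443° = -84.78°.

-14.82°, -84.78°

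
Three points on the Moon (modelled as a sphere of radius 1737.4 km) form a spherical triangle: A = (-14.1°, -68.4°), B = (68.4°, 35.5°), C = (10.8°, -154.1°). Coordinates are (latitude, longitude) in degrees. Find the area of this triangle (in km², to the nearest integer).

Side lengths (central angles): a = 1.7541, b = 1.5450, c = 1.8884 rad; semiperimeter s = 2.5938.
By l'Huilier's theorem, tan(E/4) = √[tan(s/2) tan((s−a)/2) tan((s−b)/2) tan((s−c)/2)], giving spherical excess E = 2.1070 rad.
Area = E·R² = 2.1070 × (1737.4)² ≈ 6360006 km².

6360006 km²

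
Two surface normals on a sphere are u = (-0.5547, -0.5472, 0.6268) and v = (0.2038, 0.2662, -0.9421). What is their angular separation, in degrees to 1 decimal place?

u·v = -0.8492; |u| = 1.0000, |v| = 1.0000.
cos θ = (u·v)/(|u||v|) = -0.8492, so θ = 148.1°.

148.1°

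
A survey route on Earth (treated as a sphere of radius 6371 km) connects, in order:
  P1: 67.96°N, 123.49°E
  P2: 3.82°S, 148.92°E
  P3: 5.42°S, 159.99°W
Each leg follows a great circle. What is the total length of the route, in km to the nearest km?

Leg P1→P2: central angle 1.2908 rad, distance 8223.4 km.
Leg P2→P3: central angle 0.8890 rad, distance 5663.8 km.
Total: 8223.4 + 5663.8 ≈ 13887 km.

13887 km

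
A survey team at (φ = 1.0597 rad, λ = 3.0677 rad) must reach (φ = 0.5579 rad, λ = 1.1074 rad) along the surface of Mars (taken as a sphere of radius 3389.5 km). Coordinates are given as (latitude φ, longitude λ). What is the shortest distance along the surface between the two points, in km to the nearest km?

In radians: φ₁ = 1.0597, φ₂ = 0.5579, Δλ = -112.317° = -1.9603 rad.
cos c = sin φ₁ sin φ₂ + cos φ₁ cos φ₂ cos Δλ = (0.8722)(0.5294) + (0.4891)(0.8484)(-0.3797) = 0.30418,
so c = arccos(0.30418) = 1.26172 rad.
Distance = R·c = 3389.5 × 1.2617 ≈ 4277 km.

4277 km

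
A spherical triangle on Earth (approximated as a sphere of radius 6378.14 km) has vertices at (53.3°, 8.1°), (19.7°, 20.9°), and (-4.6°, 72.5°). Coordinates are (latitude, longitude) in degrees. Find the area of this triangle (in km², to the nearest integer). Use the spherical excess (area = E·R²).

12528363 km²

Side lengths (central angles): a = 0.9814, b = 1.3765, c = 0.6112 rad; semiperimeter s = 1.4846.
By l'Huilier's theorem, tan(E/4) = √[tan(s/2) tan((s−a)/2) tan((s−b)/2) tan((s−c)/2)], giving spherical excess E = 0.3080 rad.
Area = E·R² = 0.3080 × (6378.14)² ≈ 12528363 km².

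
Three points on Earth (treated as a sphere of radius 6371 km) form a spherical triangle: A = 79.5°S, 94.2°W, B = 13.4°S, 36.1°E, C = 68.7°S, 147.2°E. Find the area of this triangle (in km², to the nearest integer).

17749868 km²

Side lengths (central angles): a = 1.4820, b = 0.4856, c = 1.4573 rad; semiperimeter s = 1.7125.
By l'Huilier's theorem, tan(E/4) = √[tan(s/2) tan((s−a)/2) tan((s−b)/2) tan((s−c)/2)], giving spherical excess E = 0.4373 rad.
Area = E·R² = 0.4373 × (6371)² ≈ 17749868 km².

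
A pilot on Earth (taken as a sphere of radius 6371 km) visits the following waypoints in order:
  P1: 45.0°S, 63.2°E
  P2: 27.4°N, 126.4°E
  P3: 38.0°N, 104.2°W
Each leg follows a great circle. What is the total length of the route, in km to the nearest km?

21314 km

Leg P1→P2: central angle 1.6132 rad, distance 10277.5 km.
Leg P2→P3: central angle 1.7322 rad, distance 11036.0 km.
Total: 10277.5 + 11036.0 ≈ 21314 km.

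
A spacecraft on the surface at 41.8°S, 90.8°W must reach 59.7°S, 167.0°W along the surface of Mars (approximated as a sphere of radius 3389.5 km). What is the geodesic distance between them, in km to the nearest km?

Let φ₁ = -0.7295 rad, φ₂ = -1.0420 rad, and Δλ = -1.3299 rad.
cos c = sin φ₁ sin φ₂ + cos φ₁ cos φ₂ cos Δλ = (-0.6665)(-0.8634) + (0.7455)(0.5045)(0.2385) = 0.66520,
so c = arccos(0.66520) = 0.84304 rad.
Distance = R·c = 3389.5 × 0.8430 ≈ 2857 km.

2857 km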